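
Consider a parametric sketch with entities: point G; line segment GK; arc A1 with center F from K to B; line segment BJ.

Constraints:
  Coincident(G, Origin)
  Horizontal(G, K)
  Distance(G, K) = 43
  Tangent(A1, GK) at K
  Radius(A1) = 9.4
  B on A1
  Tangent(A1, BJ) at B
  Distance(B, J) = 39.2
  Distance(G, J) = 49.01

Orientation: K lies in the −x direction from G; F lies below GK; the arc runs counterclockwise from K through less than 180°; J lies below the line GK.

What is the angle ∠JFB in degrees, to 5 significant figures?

76.515°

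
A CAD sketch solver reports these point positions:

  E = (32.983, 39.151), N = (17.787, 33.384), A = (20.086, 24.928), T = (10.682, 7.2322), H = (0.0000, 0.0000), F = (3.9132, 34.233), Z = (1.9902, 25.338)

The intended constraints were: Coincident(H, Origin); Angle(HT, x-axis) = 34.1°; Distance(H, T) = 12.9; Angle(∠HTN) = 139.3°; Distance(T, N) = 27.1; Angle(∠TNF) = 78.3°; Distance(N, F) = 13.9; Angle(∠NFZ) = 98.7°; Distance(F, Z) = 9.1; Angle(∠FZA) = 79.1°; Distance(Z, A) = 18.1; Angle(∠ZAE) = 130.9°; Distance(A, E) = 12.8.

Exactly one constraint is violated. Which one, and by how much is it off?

Distance(A, E) = 12.8 — off by 6.40.

H = (0.00, 0.00) ✓; HT at 34.10° ✓; |HT| = 12.90 ✓; ∠HTN = 139.3° ✓; |TN| = 27.10 ✓; ∠TNF = 78.30° ✓; |NF| = 13.90 ✓; ∠NFZ = 98.70° ✓; |FZ| = 9.100 ✓; ∠FZA = 79.10° ✓; |ZA| = 18.10 ✓; ∠ZAE = 130.9° ✓; |AE| = 19.20 ✗.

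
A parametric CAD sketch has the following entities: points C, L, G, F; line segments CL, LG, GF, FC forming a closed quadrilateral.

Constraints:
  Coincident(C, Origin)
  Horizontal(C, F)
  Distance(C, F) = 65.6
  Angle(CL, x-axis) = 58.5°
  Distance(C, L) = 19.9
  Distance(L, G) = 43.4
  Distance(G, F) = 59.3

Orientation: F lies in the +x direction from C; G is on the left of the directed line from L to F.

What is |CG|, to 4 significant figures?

63.24

C is at the origin; CF is horizontal with |CF| = 65.6 and F in +x, so F = (65.6, 0). CL runs at 58.5° with |CL| = 19.9, so L = (10.40, 16.97). G is determined by |LG| = 43.4 and |GF| = 59.3 together: it lies at the intersection of circle(L, 43.4) and circle(F, 59.3). With |LF| = 57.75, the foot of the radical line on LF is 14.74 from L and the perpendicular offset is √(43.4² − 14.74²) = 40.82. Taking the left-of-LF solution: G = (36.48, 51.66).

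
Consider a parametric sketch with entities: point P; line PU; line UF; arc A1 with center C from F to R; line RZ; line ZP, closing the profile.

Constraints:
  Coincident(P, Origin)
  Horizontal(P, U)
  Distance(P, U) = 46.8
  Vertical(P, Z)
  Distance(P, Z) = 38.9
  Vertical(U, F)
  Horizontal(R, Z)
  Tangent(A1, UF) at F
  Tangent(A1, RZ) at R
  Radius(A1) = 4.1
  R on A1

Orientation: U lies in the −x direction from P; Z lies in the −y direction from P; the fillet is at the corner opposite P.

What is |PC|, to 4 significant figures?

55.08

P is at the origin; PU is horizontal with |PU| = 46.8 and U on the −x side, so U = (-46.80, 0.000). P and Z share the same x with |PZ| = 38.9 and Z on the −y side, so Z = (0.000, -38.90). The virtual corner opposite P is at (-46.80, -38.90). Tangency of A1 to UF means the radius CF is perpendicular to UF and A1 meets RZ tangentially, so CR is at right angles to RZ, with radius 4.1, so the center C sits 4.1 in from both sides at C = (-42.70, -34.80). Then |PC| = |C − P| = 55.08.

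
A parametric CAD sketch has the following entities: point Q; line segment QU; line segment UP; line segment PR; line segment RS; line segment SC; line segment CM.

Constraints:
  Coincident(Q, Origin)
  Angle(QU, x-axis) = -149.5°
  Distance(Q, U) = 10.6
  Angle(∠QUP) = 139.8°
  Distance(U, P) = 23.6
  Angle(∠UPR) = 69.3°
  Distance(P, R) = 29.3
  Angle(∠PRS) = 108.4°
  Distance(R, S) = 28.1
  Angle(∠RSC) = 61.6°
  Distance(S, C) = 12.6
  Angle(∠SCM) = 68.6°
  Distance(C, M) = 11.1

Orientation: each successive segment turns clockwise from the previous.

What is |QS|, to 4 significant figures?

20.57

Q is at the origin; QU runs at -149.5° with length 10.6, so U = (-9.133, -5.380). ∠QUP = 139.8° gives UP at 170.3° from the x-axis; with |UP| = 23.6, P = (-32.40, -1.404). ∠UPR = 69.3° gives PR at 59.60° from the x-axis; with |PR| = 29.3, R = (-17.57, 23.87). ∠PRS = 108.4° gives RS at -12.00° from the x-axis; with |RS| = 28.1, S = (9.917, 18.03). Then |QS| = |S − Q| = 20.57.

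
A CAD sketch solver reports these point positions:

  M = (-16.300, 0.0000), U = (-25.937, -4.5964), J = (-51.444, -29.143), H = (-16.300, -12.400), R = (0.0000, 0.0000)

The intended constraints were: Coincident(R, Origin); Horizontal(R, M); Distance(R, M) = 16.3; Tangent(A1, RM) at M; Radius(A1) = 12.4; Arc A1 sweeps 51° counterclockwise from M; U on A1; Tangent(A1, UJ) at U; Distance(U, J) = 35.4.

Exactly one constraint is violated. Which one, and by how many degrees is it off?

Tangent(A1, UJ) at U — off by 7.10°.

R = (0.00, 0.00) ✓; R.y = 0.00, M.y = 0.00 ✓; |RM| = 16.30 ✓; ∠(HM, MR) = 90.00° ✓; |HM| = 12.40 ✓; bearing(H→U) − bearing(H→M) = 51.00° ✓; |HU| = 12.40 ✓; ∠(HU, UJ) = 97.10° ✗; |UJ| = 35.40 ✓.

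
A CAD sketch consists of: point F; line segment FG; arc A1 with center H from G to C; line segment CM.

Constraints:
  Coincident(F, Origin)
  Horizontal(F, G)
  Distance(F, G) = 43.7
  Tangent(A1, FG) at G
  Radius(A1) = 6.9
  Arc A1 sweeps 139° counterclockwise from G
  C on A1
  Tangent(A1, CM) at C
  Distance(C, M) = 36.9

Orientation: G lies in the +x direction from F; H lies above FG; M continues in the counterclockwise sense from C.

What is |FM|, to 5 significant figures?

41.643

On A1, G sits at bearing -90° from H; a 139° counterclockwise sweep puts C at bearing 49°, so C = H + 6.9·(cos 49°, sin 49°) = (48.227, 12.107). A1 meets CM tangentially, so HC is at right angles to CM, so CM runs along (−sin 49°, cos 49°); with |CM| = 36.9, M = (20.378, 36.316). Then |FM| = |M − F| = 41.643.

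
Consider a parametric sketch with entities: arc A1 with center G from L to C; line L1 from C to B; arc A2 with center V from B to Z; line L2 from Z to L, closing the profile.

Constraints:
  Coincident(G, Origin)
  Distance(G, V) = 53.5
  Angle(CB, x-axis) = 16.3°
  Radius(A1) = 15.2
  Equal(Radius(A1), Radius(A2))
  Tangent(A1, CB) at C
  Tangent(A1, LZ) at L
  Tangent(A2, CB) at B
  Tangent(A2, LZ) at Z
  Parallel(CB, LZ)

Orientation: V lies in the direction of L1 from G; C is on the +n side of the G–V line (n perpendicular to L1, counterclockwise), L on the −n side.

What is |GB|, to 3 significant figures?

55.6

Tangency of A1 to both parallel lines with radius 15.2 puts C and L at G ± 15.2·n: C = (-4.27, 14.6), L = (4.27, -14.6). Equal radii place B and Z the same way about V: B = V + 15.2·n = (47.1, 29.6), Z = V − 15.2·n = (55.6, 0.427). Then |GB| = |B − G| = 55.6.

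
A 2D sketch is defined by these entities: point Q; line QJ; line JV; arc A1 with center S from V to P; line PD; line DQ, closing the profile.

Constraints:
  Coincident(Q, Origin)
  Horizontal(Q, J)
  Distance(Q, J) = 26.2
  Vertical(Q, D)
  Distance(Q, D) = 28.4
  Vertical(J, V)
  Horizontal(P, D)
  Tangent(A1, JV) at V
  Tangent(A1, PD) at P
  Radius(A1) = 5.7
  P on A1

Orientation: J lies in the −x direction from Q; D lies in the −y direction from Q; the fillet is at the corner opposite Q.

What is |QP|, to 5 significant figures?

35.026

Q is at the origin; QJ is horizontal with |QJ| = 26.2 and J on the −x side, so J = (-26.200, 0.0000). QD is vertical with |QD| = 28.4 and D on the −y side, so D = (0.0000, -28.400). The virtual corner opposite Q is at (-26.200, -28.400). The tangent condition forces SV to be normal to JV and the tangent condition forces SP to be normal to PD, with radius 5.7, so the center S sits 5.7 in from both sides at S = (-20.500, -22.700). That places the tangent points at V = (-26.200, -22.700) on JV and P = (-20.500, -28.400) on PD. Then |QP| = |P − Q| = 35.026.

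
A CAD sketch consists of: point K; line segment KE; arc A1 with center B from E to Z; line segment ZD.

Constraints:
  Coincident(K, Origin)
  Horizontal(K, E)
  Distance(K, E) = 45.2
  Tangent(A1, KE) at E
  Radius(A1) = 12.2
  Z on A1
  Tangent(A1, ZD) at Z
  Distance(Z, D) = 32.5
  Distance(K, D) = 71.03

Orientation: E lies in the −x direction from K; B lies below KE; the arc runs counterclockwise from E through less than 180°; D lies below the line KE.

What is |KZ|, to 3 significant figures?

58.9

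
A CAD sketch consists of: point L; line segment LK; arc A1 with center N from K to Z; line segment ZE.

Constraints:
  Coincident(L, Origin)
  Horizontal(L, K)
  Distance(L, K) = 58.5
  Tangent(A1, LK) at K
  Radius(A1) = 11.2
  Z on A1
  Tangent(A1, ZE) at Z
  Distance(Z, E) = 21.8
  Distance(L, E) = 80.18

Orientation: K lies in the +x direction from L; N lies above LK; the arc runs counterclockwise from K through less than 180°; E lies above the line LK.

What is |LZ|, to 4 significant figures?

69.93

Checks: |NZ| = 11.20 ✓; ∠(NZ, ZE) = 90.00° ✓; |ZE| = 21.80 ✓; |LE| = 80.18 ✓.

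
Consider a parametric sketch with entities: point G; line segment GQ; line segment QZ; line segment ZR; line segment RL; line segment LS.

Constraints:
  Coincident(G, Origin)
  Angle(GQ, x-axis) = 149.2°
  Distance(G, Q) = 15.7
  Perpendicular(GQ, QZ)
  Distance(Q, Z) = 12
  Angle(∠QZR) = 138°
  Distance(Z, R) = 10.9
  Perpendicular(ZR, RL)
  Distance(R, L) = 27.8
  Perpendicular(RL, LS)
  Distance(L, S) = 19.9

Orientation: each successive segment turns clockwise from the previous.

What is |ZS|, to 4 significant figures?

29.22

G is at the origin; GQ runs at 149.2° with length 15.7, so Q = (-13.49, 8.039). GQ ⟂ QZ, so QZ runs at 59.20°; with |QZ| = 12.0, Z = (-7.341, 18.35). ∠QZR = 138.0° gives ZR at 17.20° from the x-axis; with |ZR| = 10.9, R = (3.071, 21.57). The perpendicularity gives RL at right angles to ZR, so RL runs at -72.80°; with |RL| = 27.8, L = (11.29, -4.987). RL ⟂ LS, so LS runs at -162.8°; with |LS| = 19.9, S = (-7.718, -10.87). Then |ZS| = |S − Z| = 29.22.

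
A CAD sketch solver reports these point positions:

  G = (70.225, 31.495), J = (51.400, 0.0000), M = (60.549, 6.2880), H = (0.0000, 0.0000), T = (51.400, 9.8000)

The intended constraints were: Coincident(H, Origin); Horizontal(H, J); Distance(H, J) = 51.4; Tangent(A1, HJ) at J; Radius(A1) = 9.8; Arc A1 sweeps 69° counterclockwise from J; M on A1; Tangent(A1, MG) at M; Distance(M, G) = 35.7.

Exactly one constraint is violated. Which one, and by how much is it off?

Distance(M, G) = 35.7 — off by 8.70.

H = (0.00, 0.00) ✓; H.y = 0.00, J.y = 0.00 ✓; |HJ| = 51.40 ✓; ∠(TJ, JH) = 90.00° ✓; |TJ| = 9.800 ✓; bearing(T→M) − bearing(T→J) = 69.00° ✓; |TM| = 9.800 ✓; ∠(TM, MG) = 90.00° ✓; |MG| = 27.00 ✗.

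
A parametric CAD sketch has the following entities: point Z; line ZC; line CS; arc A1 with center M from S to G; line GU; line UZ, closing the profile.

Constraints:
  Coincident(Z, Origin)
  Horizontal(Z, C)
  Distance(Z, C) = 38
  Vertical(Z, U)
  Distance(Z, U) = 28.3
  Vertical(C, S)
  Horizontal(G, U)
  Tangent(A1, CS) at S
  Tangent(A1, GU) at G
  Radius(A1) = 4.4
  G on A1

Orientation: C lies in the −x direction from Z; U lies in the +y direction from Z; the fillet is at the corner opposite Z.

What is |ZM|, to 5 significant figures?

41.233

Z and U share the same x with |ZU| = 28.3 and U on the +y side, so U = (0.0000, 28.300). The virtual corner opposite Z is at (-38.000, 28.300). A1 meets CS tangentially, so MS is at right angles to CS and the tangent condition forces MG to be normal to GU, with radius 4.4, so the center M sits 4.4 in from both sides at M = (-33.600, 23.900). Then |ZM| = |M − Z| = 41.233.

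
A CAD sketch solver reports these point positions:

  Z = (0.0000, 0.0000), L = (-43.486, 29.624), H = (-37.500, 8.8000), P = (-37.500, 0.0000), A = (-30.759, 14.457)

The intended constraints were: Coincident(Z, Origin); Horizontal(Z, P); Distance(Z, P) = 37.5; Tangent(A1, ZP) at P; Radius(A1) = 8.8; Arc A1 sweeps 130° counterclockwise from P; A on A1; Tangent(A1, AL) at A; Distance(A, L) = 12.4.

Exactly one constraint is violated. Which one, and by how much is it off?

Distance(A, L) = 12.4 — off by 7.40.

Z = (0.00, 0.00) ✓; Z.y = 0.00, P.y = 0.00 ✓; |ZP| = 37.50 ✓; ∠(HP, PZ) = 90.00° ✓; |HP| = 8.800 ✓; bearing(H→A) − bearing(H→P) = 130.0° ✓; |HA| = 8.800 ✓; ∠(HA, AL) = 90.00° ✓; |AL| = 19.80 ✗.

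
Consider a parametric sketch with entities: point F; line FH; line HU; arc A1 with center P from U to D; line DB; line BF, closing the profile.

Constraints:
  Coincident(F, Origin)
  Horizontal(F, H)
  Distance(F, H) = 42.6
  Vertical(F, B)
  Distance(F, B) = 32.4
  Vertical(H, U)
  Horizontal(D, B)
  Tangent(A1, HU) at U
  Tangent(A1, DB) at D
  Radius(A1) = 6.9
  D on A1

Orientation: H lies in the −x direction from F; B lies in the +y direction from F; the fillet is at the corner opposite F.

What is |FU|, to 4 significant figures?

49.65

F is at the origin; FH is horizontal with |FH| = 42.6 and H on the −x side, so H = (-42.60, 0.000). F and B share the same x with |FB| = 32.4 and B on the +y side, so B = (0.000, 32.40). The virtual corner opposite F is at (-42.60, 32.40). The tangent condition forces PU to be normal to HU and since A1 is tangent to DB there, PD ⟂ DB, with radius 6.9, so the center P sits 6.9 in from both sides at P = (-35.70, 25.50). That places the tangent points at U = (-42.60, 25.50) on HU and D = (-35.70, 32.40) on DB. Then |FU| = |U − F| = 49.65.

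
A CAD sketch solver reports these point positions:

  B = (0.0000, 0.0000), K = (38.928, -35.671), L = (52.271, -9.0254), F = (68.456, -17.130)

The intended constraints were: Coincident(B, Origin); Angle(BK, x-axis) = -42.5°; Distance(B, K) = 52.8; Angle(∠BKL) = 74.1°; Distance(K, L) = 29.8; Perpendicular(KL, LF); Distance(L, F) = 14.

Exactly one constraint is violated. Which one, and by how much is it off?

Distance(L, F) = 14 — off by 4.10.

B = (0.00, 0.00) ✓; BK at -42.50° ✓; |BK| = 52.80 ✓; ∠BKL = 74.10° ✓; |KL| = 29.80 ✓; ∠(KL, LF) = 90.00° ✓; |LF| = 18.10 ✗.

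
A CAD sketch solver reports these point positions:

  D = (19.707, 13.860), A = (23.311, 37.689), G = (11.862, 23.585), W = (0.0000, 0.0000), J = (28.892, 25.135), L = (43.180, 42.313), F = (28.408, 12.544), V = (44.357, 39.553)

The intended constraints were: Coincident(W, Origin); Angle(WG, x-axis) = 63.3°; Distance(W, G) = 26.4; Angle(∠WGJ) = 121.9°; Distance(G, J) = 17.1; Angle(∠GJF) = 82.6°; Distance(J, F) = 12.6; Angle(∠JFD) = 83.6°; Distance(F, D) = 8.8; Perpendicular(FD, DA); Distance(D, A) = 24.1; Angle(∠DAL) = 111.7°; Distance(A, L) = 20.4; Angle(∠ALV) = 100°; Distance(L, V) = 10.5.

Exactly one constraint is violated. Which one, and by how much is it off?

Distance(L, V) = 10.5 — off by 7.50.

W = (0.00, 0.00) ✓; WG at 63.30° ✓; |WG| = 26.40 ✓; ∠WGJ = 121.9° ✓; |GJ| = 17.10 ✓; ∠GJF = 82.60° ✓; |JF| = 12.60 ✓; ∠JFD = 83.60° ✓; |FD| = 8.800 ✓; ∠(FD, DA) = 90.00° ✓; |DA| = 24.10 ✓; ∠DAL = 111.7° ✓; |AL| = 20.40 ✓; ∠ALV = 99.99° ✓; |LV| = 3.000 ✗.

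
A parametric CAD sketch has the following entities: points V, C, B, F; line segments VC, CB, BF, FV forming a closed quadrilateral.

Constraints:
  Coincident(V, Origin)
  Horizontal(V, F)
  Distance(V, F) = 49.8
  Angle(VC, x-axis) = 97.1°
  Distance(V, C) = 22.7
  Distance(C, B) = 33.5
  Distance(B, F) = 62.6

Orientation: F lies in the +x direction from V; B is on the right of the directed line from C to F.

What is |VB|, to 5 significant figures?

15.451

V is at the origin; V and F share the same y with |VF| = 49.8 and F in +x, so F = (49.8, 0). VC runs at 97.1° with |VC| = 22.7, so C = (-2.8058, 22.526). B is determined by |CB| = 33.5 and |BF| = 62.6 together: it lies at the intersection of circle(C, 33.5) and circle(F, 62.6). With |CF| = 57.226, the foot of the radical line on CF is 4.1788 from C and the perpendicular offset is √(33.5² − 4.1788²) = 33.238. Taking the right-of-CF solution: B = (-12.048, -9.6739).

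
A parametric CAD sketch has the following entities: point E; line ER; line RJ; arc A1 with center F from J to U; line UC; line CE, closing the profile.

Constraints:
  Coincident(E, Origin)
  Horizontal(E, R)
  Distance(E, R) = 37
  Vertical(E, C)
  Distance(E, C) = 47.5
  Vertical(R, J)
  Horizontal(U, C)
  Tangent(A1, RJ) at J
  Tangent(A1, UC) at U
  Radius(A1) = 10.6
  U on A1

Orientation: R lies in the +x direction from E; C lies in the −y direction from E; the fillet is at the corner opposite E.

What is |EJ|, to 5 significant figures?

52.255

E is at the origin; E and R share the same y with |ER| = 37.0 and R on the +x side, so R = (37.000, 0.0000). E and C share the same x with |EC| = 47.5 and C on the −y side, so C = (0.0000, -47.500). The virtual corner opposite E is at (37.000, -47.500). A1 meets RJ tangentially, so FJ is at right angles to RJ and the tangent condition forces FU to be normal to UC, with radius 10.6, so the center F sits 10.6 in from both sides at F = (26.400, -36.900). That places the tangent points at J = (37.000, -36.900) on RJ and U = (26.400, -47.500) on UC. Then |EJ| = |J − E| = 52.255.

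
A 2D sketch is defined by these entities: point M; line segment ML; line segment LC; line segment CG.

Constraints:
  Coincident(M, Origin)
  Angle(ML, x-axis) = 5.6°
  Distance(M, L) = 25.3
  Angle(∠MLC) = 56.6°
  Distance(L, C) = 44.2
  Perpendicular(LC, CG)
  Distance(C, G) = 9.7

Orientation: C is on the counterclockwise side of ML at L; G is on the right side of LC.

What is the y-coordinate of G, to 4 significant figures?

42.92

M is at the origin; ML runs at 5.6° with length 25.3, so L = 25.3·(cos 5.6°, sin 5.6°) = (25.18, 2.469). ∠MLC = 56.6°, so LC runs at 5.6° + (180° − 56.6°) = 129.0° from the x-axis; with |LC| = 44.2, C = L + 44.2·(cos 129.0°, sin 129.0°) = (-2.637, 36.82). The perpendicularity gives CG at right angles to LC; with |CG| = 9.7 on the right of LC, G = C + 9.7·(0.7771, 0.6293) = (4.902, 42.92). So G.y = 42.92.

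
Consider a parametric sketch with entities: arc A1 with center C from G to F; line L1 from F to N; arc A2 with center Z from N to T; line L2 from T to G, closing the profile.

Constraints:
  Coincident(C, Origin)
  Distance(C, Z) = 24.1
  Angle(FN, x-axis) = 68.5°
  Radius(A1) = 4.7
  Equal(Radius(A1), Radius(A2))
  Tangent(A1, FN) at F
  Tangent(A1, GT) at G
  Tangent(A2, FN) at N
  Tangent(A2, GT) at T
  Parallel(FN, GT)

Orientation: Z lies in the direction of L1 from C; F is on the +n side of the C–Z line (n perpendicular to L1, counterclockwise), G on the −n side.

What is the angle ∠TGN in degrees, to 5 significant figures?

21.308°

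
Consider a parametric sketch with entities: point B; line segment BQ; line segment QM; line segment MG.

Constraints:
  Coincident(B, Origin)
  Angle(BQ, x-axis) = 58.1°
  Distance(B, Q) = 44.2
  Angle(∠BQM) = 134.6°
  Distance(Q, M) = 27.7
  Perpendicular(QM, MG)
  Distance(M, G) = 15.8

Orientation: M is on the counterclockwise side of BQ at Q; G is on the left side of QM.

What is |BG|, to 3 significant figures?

60.8

∠BQM = 134.6°, so QM runs at 58.1° + (180° − 134.6°) = 104° from the x-axis; with |QM| = 27.7, M = Q + 27.7·(cos 104°, sin 104°) = (16.9, 64.5). The perpendicularity gives MG at right angles to QM; with |MG| = 15.8 on the left of QM, G = M + 15.8·(-0.972, -0.233) = (1.53, 60.8). Then |BG| = |G − B| = 60.8.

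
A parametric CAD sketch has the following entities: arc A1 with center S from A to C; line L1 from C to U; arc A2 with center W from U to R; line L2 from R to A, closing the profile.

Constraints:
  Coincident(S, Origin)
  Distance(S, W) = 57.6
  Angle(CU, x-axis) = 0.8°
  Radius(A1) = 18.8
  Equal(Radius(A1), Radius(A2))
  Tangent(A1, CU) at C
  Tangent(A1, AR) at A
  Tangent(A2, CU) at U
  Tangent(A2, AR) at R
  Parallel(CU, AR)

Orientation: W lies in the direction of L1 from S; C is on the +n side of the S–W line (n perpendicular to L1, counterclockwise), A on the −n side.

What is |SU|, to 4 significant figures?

60.59

The slot axis is L1's direction at 0.8°, so u = (cos 0.8°, sin 0.8°) = (0.9999, 0.01396) and n = (−sin 0.8°, cos 0.8°) = (-0.01396, 0.9999). S is at the origin and W lies 57.6 along u from S, so W = 57.6·u = (57.59, 0.8042). Tangency of A1 to both parallel lines with radius 18.8 puts C and A at S ± 18.8·n: C = (-0.2625, 18.80), A = (0.2625, -18.80). Equal radii place U and R the same way about W: U = W + 18.8·n = (57.33, 19.60), R = W − 18.8·n = (57.86, -17.99). Then |SU| = |U − S| = 60.59.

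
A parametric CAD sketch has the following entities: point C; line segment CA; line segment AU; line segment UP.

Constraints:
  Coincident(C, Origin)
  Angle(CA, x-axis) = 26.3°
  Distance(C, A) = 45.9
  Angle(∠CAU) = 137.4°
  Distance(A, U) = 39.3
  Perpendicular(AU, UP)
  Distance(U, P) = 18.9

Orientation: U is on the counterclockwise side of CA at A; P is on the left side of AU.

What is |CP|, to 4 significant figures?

74.09

C is at the origin; CA runs at 26.3° with length 45.9, so A = 45.9·(cos 26.3°, sin 26.3°) = (41.15, 20.34). ∠CAU = 137.4°, so AU runs at 26.3° + (180° − 137.4°) = 68.90° from the x-axis; with |AU| = 39.3, U = A + 39.3·(cos 68.90°, sin 68.90°) = (55.30, 57.00). The perpendicularity gives UP at right angles to AU; with |UP| = 18.9 on the left of AU, P = U + 18.9·(-0.9330, 0.3600) = (37.66, 63.81). Then |CP| = |P − C| = 74.09.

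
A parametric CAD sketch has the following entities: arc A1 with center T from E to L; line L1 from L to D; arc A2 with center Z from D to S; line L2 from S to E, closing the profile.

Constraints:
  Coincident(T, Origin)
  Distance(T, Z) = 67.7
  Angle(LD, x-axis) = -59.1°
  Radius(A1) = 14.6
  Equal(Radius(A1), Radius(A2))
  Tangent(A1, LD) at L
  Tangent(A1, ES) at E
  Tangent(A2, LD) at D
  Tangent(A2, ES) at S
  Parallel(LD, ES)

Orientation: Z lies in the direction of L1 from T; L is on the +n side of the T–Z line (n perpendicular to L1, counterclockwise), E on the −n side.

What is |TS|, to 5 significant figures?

69.256

The slot axis is L1's direction at -59.1°, so u = (cos -59.1°, sin -59.1°) = (0.51354, -0.85806) and n = (−sin -59.1°, cos -59.1°) = (0.85806, 0.51354). T is at the origin and Z lies 67.7 along u from T, so Z = 67.7·u = (34.767, -58.091). Tangency of A1 to both parallel lines with radius 14.6 puts L and E at T ± 14.6·n: L = (12.528, 7.4977), E = (-12.528, -7.4977). Equal radii place D and S the same way about Z: D = Z + 14.6·n = (47.294, -50.593), S = Z − 14.6·n = (22.239, -65.589). Then |TS| = |S − T| = 69.256.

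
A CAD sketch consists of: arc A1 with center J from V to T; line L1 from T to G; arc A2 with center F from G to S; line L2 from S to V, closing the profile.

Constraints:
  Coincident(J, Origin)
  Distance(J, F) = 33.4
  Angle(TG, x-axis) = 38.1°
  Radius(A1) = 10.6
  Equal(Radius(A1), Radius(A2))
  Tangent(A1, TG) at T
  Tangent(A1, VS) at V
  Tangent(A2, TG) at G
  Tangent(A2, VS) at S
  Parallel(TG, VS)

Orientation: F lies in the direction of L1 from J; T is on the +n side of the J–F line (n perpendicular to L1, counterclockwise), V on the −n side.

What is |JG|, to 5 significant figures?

35.042

The slot axis is L1's direction at 38.1°, so u = (cos 38.1°, sin 38.1°) = (0.78694, 0.61704) and n = (−sin 38.1°, cos 38.1°) = (-0.61704, 0.78694). J is at the origin and F lies 33.4 along u from J, so F = 33.4·u = (26.284, 20.609). Tangency of A1 to both parallel lines with radius 10.6 puts T and V at J ± 10.6·n: T = (-6.5406, 8.3415), V = (6.5406, -8.3415). Equal radii place G and S the same way about F: G = F + 10.6·n = (19.743, 28.951), S = F − 10.6·n = (32.824, 12.267). Then |JG| = |G − J| = 35.042.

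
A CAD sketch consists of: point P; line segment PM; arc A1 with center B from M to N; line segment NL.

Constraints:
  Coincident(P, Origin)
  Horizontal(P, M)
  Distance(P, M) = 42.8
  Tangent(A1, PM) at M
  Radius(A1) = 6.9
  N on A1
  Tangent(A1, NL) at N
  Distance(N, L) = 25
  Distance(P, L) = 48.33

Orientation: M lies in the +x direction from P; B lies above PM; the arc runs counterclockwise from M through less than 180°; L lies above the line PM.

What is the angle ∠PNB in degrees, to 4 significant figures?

18.11°

P is at the origin; PM is horizontal with |PM| = 42.8 and M on the +x side, so M = (42.80, 0.000). Tangency of A1 to PM means the radius BM is perpendicular to PM, so B = M + (0, 6.9) = (42.80, 6.900). Since BN ⟂ NL (tangency), |BL| = √(6.9² + 25.0²) = 25.93 regardless of where N sits on A1. So L lies on both circle(P, 48.33) and circle(B, 25.93); the above-PM intersection is L = (36.23, 31.99). N is the foot of the tangent from L: N = (48.77, 10.36).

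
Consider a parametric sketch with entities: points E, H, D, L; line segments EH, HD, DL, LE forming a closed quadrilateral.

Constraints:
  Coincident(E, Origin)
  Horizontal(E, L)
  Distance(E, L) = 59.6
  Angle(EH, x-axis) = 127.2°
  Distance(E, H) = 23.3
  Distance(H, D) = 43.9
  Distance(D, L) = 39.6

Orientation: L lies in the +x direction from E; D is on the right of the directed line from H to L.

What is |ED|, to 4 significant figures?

22.33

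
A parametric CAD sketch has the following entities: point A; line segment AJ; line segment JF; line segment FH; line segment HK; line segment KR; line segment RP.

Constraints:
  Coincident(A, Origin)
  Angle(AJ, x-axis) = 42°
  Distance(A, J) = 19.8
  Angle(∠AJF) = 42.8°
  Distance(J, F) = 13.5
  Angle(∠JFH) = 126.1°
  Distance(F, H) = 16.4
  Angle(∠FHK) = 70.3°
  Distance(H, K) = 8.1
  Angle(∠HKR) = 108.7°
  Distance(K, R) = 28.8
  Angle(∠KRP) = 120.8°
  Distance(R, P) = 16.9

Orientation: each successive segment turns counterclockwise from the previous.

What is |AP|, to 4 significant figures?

37.94

A is at the origin; AJ runs at 42.0° with length 19.8, so J = (14.71, 13.25). ∠AJF = 42.8° gives JF at 179.2° from the x-axis; with |JF| = 13.5, F = (1.216, 13.44). ∠JFH = 126.1° gives FH at -126.9° from the x-axis; with |FH| = 16.4, H = (-8.631, 0.3224). ∠FHK = 70.3° gives HK at -17.20° from the x-axis; with |HK| = 8.1, K = (-0.8936, -2.073). ∠HKR = 108.7° gives KR at 54.10° from the x-axis; with |KR| = 28.8, R = (15.99, 21.26). ∠KRP = 120.8° gives RP at 113.3° from the x-axis; with |RP| = 16.9, P = (9.309, 36.78). Then |AP| = |P − A| = 37.94.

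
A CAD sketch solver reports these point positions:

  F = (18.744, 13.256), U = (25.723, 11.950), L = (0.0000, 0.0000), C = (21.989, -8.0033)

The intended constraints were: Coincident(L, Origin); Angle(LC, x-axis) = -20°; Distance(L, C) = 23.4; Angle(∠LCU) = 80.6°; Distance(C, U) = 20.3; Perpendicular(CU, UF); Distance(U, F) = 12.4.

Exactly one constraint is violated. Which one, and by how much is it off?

Distance(U, F) = 12.4 — off by 5.30.

L = (0.00, 0.00) ✓; LC at -20.00° ✓; |LC| = 23.40 ✓; ∠LCU = 80.60° ✓; |CU| = 20.30 ✓; ∠(CU, UF) = 90.00° ✓; |UF| = 7.100 ✗.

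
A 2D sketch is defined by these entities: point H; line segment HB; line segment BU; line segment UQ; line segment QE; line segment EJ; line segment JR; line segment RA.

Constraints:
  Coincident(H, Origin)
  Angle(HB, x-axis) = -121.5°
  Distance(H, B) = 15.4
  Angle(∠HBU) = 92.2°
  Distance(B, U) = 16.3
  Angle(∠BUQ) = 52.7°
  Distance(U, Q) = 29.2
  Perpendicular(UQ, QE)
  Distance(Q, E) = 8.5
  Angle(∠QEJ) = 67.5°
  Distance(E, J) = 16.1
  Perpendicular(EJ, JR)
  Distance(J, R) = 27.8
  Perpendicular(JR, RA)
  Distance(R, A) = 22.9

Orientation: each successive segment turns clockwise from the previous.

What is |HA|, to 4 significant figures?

30.14

H is at the origin; HB runs at -121.5° with length 15.4, so B = (-8.046, -13.13). ∠HBU = 92.2° gives BU at 150.7° from the x-axis; with |BU| = 16.3, U = (-22.26, -5.154). ∠BUQ = 52.7° gives UQ at 23.40° from the x-axis; with |UQ| = 29.2, Q = (4.537, 6.443). UQ is perpendicular to QE, so QE runs at -66.60°; with |QE| = 8.5, E = (7.913, -1.358). ∠QEJ = 67.5° gives EJ at -179.1° from the x-axis; with |EJ| = 16.1, J = (-8.185, -1.611). The perpendicularity gives JR at right angles to EJ, so JR runs at 90.90°; with |JR| = 27.8, R = (-8.622, 26.19). The perpendicularity gives RA at right angles to JR, so RA runs at 0.9000°; with |RA| = 22.9, A = (14.28, 26.55). Then |HA| = |A − H| = 30.14.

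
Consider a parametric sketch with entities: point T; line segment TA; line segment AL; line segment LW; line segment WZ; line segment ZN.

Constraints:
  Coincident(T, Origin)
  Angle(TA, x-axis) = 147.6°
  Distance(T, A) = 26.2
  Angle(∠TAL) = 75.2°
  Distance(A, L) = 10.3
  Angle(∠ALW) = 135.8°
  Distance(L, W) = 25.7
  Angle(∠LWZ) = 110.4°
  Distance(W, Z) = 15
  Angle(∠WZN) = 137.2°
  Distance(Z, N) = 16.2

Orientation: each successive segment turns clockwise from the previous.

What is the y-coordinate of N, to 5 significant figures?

-8.5961

T is at the origin; TA runs at 147.6° with length 26.2, so A = (-22.121, 14.039). ∠TAL = 75.2° gives AL at 42.800° from the x-axis; with |AL| = 10.3, L = (-14.564, 21.037). ∠ALW = 135.8° gives LW at -1.4000° from the x-axis; with |LW| = 25.7, W = (11.128, 20.409). ∠LWZ = 110.4° gives WZ at -71.000° from the x-axis; with |WZ| = 15.0, Z = (16.012, 6.2262). ∠WZN = 137.2° gives ZN at -113.80° from the x-axis; with |ZN| = 16.2, N = (9.4744, -8.5961). So N.y = -8.5961.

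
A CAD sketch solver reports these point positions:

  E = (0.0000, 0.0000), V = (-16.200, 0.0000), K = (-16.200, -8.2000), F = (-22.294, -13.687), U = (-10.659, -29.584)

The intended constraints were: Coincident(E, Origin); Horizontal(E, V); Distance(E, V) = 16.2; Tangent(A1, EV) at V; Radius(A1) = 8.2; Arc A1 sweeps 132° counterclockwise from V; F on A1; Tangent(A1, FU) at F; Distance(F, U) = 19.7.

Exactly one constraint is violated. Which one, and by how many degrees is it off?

Tangent(A1, FU) at F — off by 5.80°.

E = (0.00, 0.00) ✓; E.y = 0.00, V.y = 0.00 ✓; |EV| = 16.20 ✓; ∠(KV, VE) = 90.00° ✓; |KV| = 8.200 ✓; bearing(K→F) − bearing(K→V) = 132.0° ✓; |KF| = 8.200 ✓; ∠(KF, FU) = 95.80° ✗; |FU| = 19.70 ✓.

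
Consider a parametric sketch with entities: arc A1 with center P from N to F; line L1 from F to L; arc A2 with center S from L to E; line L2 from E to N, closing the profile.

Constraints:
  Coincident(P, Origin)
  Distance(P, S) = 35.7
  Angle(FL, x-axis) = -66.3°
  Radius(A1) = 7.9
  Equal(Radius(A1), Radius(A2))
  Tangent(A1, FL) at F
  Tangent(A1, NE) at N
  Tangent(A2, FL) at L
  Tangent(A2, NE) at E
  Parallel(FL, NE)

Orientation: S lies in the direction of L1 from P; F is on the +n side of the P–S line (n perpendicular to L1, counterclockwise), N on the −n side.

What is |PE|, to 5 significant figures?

36.564

The slot axis is L1's direction at -66.3°, so u = (cos -66.3°, sin -66.3°) = (0.40195, -0.91566) and n = (−sin -66.3°, cos -66.3°) = (0.91566, 0.40195). P is at the origin and S lies 35.7 along u from P, so S = 35.7·u = (14.350, -32.689). Tangency of A1 to both parallel lines with radius 7.9 puts F and N at P ± 7.9·n: F = (7.2337, 3.1754), N = (-7.2337, -3.1754). Equal radii place L and E the same way about S: L = S + 7.9·n = (21.583, -29.514), E = S − 7.9·n = (7.1158, -35.865). Then |PE| = |E − P| = 36.564.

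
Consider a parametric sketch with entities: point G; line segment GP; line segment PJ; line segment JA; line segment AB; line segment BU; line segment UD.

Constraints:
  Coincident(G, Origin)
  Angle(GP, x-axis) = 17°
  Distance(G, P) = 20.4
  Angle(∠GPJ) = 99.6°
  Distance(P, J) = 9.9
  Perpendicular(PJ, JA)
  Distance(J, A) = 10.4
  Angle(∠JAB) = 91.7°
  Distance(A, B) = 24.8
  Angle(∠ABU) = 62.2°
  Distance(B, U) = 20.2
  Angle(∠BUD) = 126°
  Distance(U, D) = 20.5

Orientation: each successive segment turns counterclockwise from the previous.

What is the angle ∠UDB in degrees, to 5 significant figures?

26.785°

∠ABU = 62.2° gives BU at 33.500° from the x-axis; with |BU| = 20.2, U = (27.228, 0.91420). ∠BUD = 126.0° gives UD at 87.500° from the x-axis; with |UD| = 20.5, D = (28.122, 21.395). Then cos ∠UDB = DU·DB / (|DU||DB|), giving 26.785°.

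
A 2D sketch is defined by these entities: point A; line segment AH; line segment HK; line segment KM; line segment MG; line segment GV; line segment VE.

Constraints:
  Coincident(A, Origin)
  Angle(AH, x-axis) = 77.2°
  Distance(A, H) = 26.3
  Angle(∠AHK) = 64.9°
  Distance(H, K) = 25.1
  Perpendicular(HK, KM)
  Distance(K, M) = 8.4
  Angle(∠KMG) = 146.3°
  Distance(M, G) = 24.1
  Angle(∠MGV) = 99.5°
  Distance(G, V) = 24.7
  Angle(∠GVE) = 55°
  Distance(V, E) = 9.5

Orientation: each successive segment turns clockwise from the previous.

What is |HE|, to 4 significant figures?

13.72

A is at the origin; AH runs at 77.2° with length 26.3, so H = (5.827, 25.65). ∠AHK = 64.9° gives HK at -37.90° from the x-axis; with |HK| = 25.1, K = (25.63, 10.23). HK ⟂ KM, so KM runs at -127.9°; with |KM| = 8.4, M = (20.47, 3.600). ∠KMG = 146.3° gives MG at -161.6° from the x-axis; with |MG| = 24.1, G = (-2.395, -4.008). ∠MGV = 99.5° gives GV at 117.9° from the x-axis; with |GV| = 24.7, V = (-13.95, 17.82). ∠GVE = 55.0° gives VE at -7.100° from the x-axis; with |VE| = 9.5, E = (-4.526, 16.65). Then |HE| = |E − H| = 13.72.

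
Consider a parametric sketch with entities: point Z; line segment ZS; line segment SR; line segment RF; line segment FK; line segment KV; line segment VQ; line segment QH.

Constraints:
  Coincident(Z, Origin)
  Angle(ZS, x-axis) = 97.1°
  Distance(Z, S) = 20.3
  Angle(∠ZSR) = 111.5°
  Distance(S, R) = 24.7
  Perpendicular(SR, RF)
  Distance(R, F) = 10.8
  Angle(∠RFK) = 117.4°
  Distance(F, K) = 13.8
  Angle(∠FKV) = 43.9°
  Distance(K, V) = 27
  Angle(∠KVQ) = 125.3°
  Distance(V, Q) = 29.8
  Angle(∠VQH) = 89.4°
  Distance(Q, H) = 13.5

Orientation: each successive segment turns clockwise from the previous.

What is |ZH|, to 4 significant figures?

64.97

Z is at the origin; ZS runs at 97.1° with length 20.3, so S = (-2.509, 20.14). ∠ZSR = 111.5° gives SR at 28.60° from the x-axis; with |SR| = 24.7, R = (19.18, 31.97). SR ⟂ RF, so RF runs at -61.40°; with |RF| = 10.8, F = (24.35, 22.49). ∠RFK = 117.4° gives FK at -124.0° from the x-axis; with |FK| = 13.8, K = (16.63, 11.05). ∠FKV = 43.9° gives KV at 99.90° from the x-axis; with |KV| = 27.0, V = (11.99, 37.64). ∠KVQ = 125.3° gives VQ at 45.20° from the x-axis; with |VQ| = 29.8, Q = (32.99, 58.79). ∠VQH = 89.4° gives QH at -45.40° from the x-axis; with |QH| = 13.5, H = (42.47, 49.18). Then |ZH| = |H − Z| = 64.97.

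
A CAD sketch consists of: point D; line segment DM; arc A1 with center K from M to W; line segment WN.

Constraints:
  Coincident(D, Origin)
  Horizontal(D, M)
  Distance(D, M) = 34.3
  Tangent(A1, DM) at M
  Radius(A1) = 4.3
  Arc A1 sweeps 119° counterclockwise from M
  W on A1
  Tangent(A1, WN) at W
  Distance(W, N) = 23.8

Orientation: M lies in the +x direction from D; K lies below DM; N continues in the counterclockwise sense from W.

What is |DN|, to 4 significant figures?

50.10

D is at the origin; DM is horizontal with |DM| = 34.3 and M on the +x side, so M = (34.30, 0.000). A1 meets DM tangentially, so KM is at right angles to DM, so K = M + (0, -4.3) = (34.30, -4.300). On A1, M sits at bearing 90° from K; a 119° counterclockwise sweep puts W at bearing 209°, so W = K + 4.3·(cos 209°, sin 209°) = (30.54, -6.385). A1 meets WN tangentially, so KW is at right angles to WN, so WN runs along (−sin 209°, cos 209°); with |WN| = 23.8, N = (42.08, -27.20). Then |DN| = |N − D| = 50.10.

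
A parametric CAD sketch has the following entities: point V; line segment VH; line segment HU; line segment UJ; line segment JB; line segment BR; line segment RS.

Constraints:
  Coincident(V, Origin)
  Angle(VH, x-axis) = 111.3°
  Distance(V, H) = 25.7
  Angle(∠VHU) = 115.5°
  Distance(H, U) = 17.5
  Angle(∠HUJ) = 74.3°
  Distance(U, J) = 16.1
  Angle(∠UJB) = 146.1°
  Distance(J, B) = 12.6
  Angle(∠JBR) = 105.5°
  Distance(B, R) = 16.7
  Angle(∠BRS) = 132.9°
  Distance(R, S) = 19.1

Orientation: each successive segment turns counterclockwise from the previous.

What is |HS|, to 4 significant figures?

13.97

V is at the origin; VH runs at 111.3° with length 25.7, so H = (-9.336, 23.94). ∠VHU = 115.5° gives HU at 175.8° from the x-axis; with |HU| = 17.5, U = (-26.79, 25.23). ∠HUJ = 74.3° gives UJ at -78.50° from the x-axis; with |UJ| = 16.1, J = (-23.58, 9.449). ∠UJB = 146.1° gives JB at -44.60° from the x-axis; with |JB| = 12.6, B = (-14.61, 0.6022). ∠JBR = 105.5° gives BR at 29.90° from the x-axis; with |BR| = 16.7, R = (-0.1300, 8.927). ∠BRS = 132.9° gives RS at 77.00° from the x-axis; with |RS| = 19.1, S = (4.167, 27.54). Then |HS| = |S − H| = 13.97.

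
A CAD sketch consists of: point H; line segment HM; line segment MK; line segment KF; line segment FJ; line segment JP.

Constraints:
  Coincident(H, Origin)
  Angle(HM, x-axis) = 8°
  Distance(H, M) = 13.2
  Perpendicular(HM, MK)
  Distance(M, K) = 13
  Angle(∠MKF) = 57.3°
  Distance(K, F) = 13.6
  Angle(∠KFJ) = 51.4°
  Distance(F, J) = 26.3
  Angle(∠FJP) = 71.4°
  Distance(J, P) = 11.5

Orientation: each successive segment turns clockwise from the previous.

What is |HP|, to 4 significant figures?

28.08

H is at the origin; HM runs at 8.0° with length 13.2, so M = (13.07, 1.837). The perpendicularity gives MK at right angles to HM, so MK runs at -82.00°; with |MK| = 13.0, K = (14.88, -11.04). ∠MKF = 57.3° gives KF at 155.3° from the x-axis; with |KF| = 13.6, F = (2.525, -5.353). ∠KFJ = 51.4° gives FJ at 26.70° from the x-axis; with |FJ| = 26.3, J = (26.02, 6.464). ∠FJP = 71.4° gives JP at -81.90° from the x-axis; with |JP| = 11.5, P = (27.64, -4.922). Then |HP| = |P − H| = 28.08.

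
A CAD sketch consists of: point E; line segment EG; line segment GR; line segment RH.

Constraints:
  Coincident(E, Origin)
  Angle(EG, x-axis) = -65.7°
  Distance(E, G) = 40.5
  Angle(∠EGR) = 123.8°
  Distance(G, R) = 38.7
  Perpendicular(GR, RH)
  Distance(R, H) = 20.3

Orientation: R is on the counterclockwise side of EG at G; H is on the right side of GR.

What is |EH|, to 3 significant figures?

81.6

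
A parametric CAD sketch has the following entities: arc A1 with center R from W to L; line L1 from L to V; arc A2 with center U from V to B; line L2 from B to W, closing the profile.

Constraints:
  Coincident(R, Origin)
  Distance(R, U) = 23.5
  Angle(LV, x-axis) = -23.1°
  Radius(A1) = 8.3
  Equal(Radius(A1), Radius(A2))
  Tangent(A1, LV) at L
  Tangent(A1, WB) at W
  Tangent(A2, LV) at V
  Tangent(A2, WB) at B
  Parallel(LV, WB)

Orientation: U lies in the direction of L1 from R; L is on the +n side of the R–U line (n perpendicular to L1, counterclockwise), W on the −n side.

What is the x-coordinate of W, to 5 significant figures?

-3.2564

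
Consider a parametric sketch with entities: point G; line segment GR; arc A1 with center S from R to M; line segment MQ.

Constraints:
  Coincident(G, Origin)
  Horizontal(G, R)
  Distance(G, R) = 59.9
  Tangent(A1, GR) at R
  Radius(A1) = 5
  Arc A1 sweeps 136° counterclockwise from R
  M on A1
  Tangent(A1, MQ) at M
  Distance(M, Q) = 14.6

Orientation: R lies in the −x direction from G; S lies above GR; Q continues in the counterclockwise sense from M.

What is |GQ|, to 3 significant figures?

69.5

On A1, R sits at bearing -90° from S; a 136° counterclockwise sweep puts M at bearing 46°, so M = S + 5.0·(cos 46°, sin 46°) = (-56.4, 8.60). Tangency of A1 to MQ means the radius SM is perpendicular to MQ, so MQ runs along (−sin 46°, cos 46°); with |MQ| = 14.6, Q = (-66.9, 18.7). Then |GQ| = |Q − G| = 69.5.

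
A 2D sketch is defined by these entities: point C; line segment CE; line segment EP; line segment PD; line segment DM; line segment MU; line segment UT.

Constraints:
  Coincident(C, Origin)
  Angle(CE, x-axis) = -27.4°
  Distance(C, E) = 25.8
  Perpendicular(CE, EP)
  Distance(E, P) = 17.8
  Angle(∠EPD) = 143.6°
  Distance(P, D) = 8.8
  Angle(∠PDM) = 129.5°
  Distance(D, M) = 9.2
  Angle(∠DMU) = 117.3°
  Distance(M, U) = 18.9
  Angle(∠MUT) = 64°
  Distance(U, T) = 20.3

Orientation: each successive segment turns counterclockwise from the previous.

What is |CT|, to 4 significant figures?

23.31

C is at the origin; CE runs at -27.4° with length 25.8, so E = (22.91, -11.87). CE is perpendicular to EP, so EP runs at 62.60°; with |EP| = 17.8, P = (31.10, 3.930). ∠EPD = 143.6° gives PD at 99.00° from the x-axis; with |PD| = 8.8, D = (29.72, 12.62). ∠PDM = 129.5° gives DM at 149.5° from the x-axis; with |DM| = 9.2, M = (21.79, 17.29). ∠DMU = 117.3° gives MU at -147.8° from the x-axis; with |MU| = 18.9, U = (5.801, 7.220). ∠MUT = 64.0° gives UT at -31.80° from the x-axis; with |UT| = 20.3, T = (23.05, -3.478). Then |CT| = |T − C| = 23.31.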